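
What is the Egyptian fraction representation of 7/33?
1/5 + 1/83 + 1/13695

Greedy algorithm:
7/33: ceiling(33/7) = 5, use 1/5
2/165: ceiling(165/2) = 83, use 1/83
1/13695: ceiling(13695/1) = 13695, use 1/13695
Result: 7/33 = 1/5 + 1/83 + 1/13695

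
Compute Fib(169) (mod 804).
445

Matrix identity: Q^n = [[F_(n+1), F_n], [F_n, F_(n-1)]] with Q = [[1,1],[1,0]].
n = 169 = 10101001₂. Square-and-multiply, entries mod 804:
Q^1 = [[1,1],[1,0]]
Q^2 = (Q^1)² = [[2,1],[1,1]]
Q^5 = (Q^2)²·Q = [[8,5],[5,3]]
Q^10 = (Q^5)² = [[89,55],[55,34]]
Q^21 = (Q^10)²·Q = [[23,494],[494,333]]
Q^42 = (Q^21)² = [[149,592],[592,361]]
Q^84 = (Q^42)² = [[413,420],[420,797]]
Q^169 = (Q^84)²·Q = [[517,445],[445,72]]
F_169 mod 804 = Q^169[0][1] = 445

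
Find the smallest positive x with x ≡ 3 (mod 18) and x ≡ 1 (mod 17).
273

Using Chinese Remainder Theorem:
M = 18 × 17 = 306
M1 = 17, M2 = 18
y1 = 17^(-1) mod 18 = 17
y2 = 18^(-1) mod 17 = 1
x = (3×17×17 + 1×18×1) mod 306 = 273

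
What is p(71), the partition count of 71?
4697205

p(n) counts ways to write n as a sum of positive integers (order ignored).
Euler's pentagonal recurrence: p(k) = p(k-1) + p(k-2) - p(k-5) - p(k-7) + p(k-12) + p(k-15) - ... (offsets j(3j∓1)/2, signs ++--, p(0)=1, p(<0)=0).
DP table for k = 0..70: p(0)=1, p(1)=1, p(2)=2, p(3)=3, p(4)=5, p(5)=7, p(6)=11, p(7)=15, p(8)=22, p(9)=30, p(10)=42, p(11)=56, p(12)=77, p(13)=101, p(14)=135, p(15)=176, p(16)=231, p(17)=297, p(18)=385, p(19)=490, p(20)=627, p(21)=792, p(22)=1002, p(23)=1255, p(24)=1575, p(25)=1958, p(26)=2436, p(27)=3010, p(28)=3718, p(29)=4565, p(30)=5604, p(31)=6842, p(32)=8349, p(33)=10143, p(34)=12310, p(35)=14883, p(36)=17977, p(37)=21637, p(38)=26015, p(39)=31185, p(40)=37338, p(41)=44583, p(42)=53174, p(43)=63261, p(44)=75175, p(45)=89134, p(46)=105558, p(47)=124754, p(48)=147273, p(49)=173525, p(50)=204226, p(51)=239943, p(52)=281589, p(53)=329931, p(54)=386155, p(55)=451276, p(56)=526823, p(57)=614154, p(58)=715220, p(59)=831820, p(60)=966467, p(61)=1121505, p(62)=1300156, p(63)=1505499, p(64)=1741630, p(65)=2012558, p(66)=2323520, p(67)=2679689, p(68)=3087735, p(69)=3554345, p(70)=4087968.
Final step: p(71) = p(70) + p(69) - p(66) - p(64) + p(59) + p(56) - p(49) - p(45) + p(36) + p(31) - p(20) - p(14) + p(1)
= 4087968 + 3554345 - 2323520 - 1741630 + 831820 + 526823 - 173525 - 89134 + 17977 + 6842 - 627 - 135 + 1
= 4697205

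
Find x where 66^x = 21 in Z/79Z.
36

Baby-step giant-step with step n = ⌈√79⌉ = 9.
Baby steps 66^j mod 79 (j:value) for j=0..8: 0:1, 1:66, 2:11, 3:15, 4:42, 5:7, 6:67, 7:77, 8:26.
Giant-step multiplier: 66^(-9) ≡ 66^(78-9) = 66^69 ≡ 61 (mod 79).
Giant steps γ_i = 21·61^i mod 79: γ_0=21, γ_1=17, γ_2=10, γ_3=57, γ_4=1 (in table at j=0).
x = i·n + j = 4·9 + 0 = 36.
Check: 66^36 ≡ 21 (mod 79).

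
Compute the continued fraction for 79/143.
[0; 1, 1, 4, 3, 1, 3]

Euclidean algorithm steps:
79 = 0 × 143 + 79
143 = 1 × 79 + 64
79 = 1 × 64 + 15
64 = 4 × 15 + 4
15 = 3 × 4 + 3
4 = 1 × 3 + 1
3 = 3 × 1 + 0
Continued fraction: [0; 1, 1, 4, 3, 1, 3]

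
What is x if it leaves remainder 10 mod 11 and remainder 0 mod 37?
296

Using Chinese Remainder Theorem:
M = 11 × 37 = 407
M1 = 37, M2 = 11
y1 = 37^(-1) mod 11 = 3
y2 = 11^(-1) mod 37 = 27
x = (10×37×3 + 0×11×27) mod 407 = 296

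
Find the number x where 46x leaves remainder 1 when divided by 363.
292

gcd(46, 363) = 1, so the inverse exists.
Extended Euclidean algorithm on (363, 46):
363 = 7 × 46 + 41  ⟹  41 = (1)·363 + (-7)·46
46 = 1 × 41 + 5  ⟹  5 = (-1)·363 + (8)·46
41 = 8 × 5 + 1  ⟹  1 = (9)·363 + (-71)·46
So (-71)·46 ≡ 1 (mod 363), i.e. 46^(-1) ≡ -71 ≡ 292 (mod 363).
Check: 46 × 292 = 13432 ≡ 1 (mod 363)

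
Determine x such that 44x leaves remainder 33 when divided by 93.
x ≡ 24 (mod 93)

gcd(44, 93) = 1, which divides 33, so solutions exist.
Find 44^(-1) mod 93 by the extended Euclidean algorithm:
93 = 2 × 44 + 5  ⟹  5 = (1)·93 + (-2)·44
44 = 8 × 5 + 4  ⟹  4 = (-8)·93 + (17)·44
5 = 1 × 4 + 1  ⟹  1 = (9)·93 + (-19)·44
So (-19)·44 ≡ 1 (mod 93), i.e. 44^(-1) ≡ -19 ≡ 74 (mod 93).
x ≡ 74 × 33 = 2442 ≡ 24 (mod 93).
Check: 44 × 24 = 1056 ≡ 33 (mod 93).
Unique solution: x ≡ 24 (mod 93)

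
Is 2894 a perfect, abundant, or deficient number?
deficient

Proper divisors of 2894: sum = 1 + 2 + 1447 = 1450
Since 1450 < 2894, 2894 is deficient.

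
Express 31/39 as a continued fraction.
[0; 1, 3, 1, 7]

Euclidean algorithm steps:
31 = 0 × 39 + 31
39 = 1 × 31 + 8
31 = 3 × 8 + 7
8 = 1 × 7 + 1
7 = 7 × 1 + 0
Continued fraction: [0; 1, 3, 1, 7]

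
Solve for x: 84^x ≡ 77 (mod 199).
103

Baby-step giant-step with step n = ⌈√199⌉ = 15.
Baby steps 84^j mod 199 (j:value) for j=0..14: 0:1, 1:84, 2:91, 3:82, 4:122, 5:99, 6:157, 7:54, 8:158, 9:138, 10:50, 11:21, 12:172, 13:120, 14:130.
Giant-step multiplier: 84^(-15) ≡ 84^(198-15) = 84^183 ≡ 191 (mod 199).
Giant steps γ_i = 77·191^i mod 199: γ_0=77, γ_1=180, γ_2=152, γ_3=177, γ_4=176, γ_5=184, γ_6=120 (in table at j=13).
x = i·n + j = 6·15 + 13 = 103.
Check: 84^103 ≡ 77 (mod 199).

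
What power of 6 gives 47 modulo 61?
20

Baby-step giant-step with step n = ⌈√61⌉ = 8.
Baby steps 6^j mod 61 (j:value) for j=0..7: 0:1, 1:6, 2:36, 3:33, 4:15, 5:29, 6:52, 7:7.
Giant-step multiplier: 6^(-8) ≡ 6^(60-8) = 6^52 ≡ 16 (mod 61).
Giant steps γ_i = 47·16^i mod 61: γ_0=47, γ_1=20, γ_2=15 (in table at j=4).
x = i·n + j = 2·8 + 4 = 20.
Check: 6^20 ≡ 47 (mod 61).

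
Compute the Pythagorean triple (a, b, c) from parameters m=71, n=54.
(2125, 7668, 7957)

Euclid's formula: a = m² - n², b = 2mn, c = m² + n²
m = 71, n = 54
a = 71² - 54² = 5041 - 2916 = 2125
b = 2 × 71 × 54 = 7668
c = 71² + 54² = 5041 + 2916 = 7957
Verification: 2125² + 7668² = 4515625 + 58798224 = 63313849 = 7957² ✓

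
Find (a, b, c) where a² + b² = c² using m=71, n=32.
(4017, 4544, 6065)

Euclid's formula: a = m² - n², b = 2mn, c = m² + n²
m = 71, n = 32
a = 71² - 32² = 5041 - 1024 = 4017
b = 2 × 71 × 32 = 4544
c = 71² + 32² = 5041 + 1024 = 6065
Verification: 4017² + 4544² = 16136289 + 20647936 = 36784225 = 6065² ✓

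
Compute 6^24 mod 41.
16

Repeated squaring. Binary of 24 = 11000.
6^1 ≡ 6 (mod 41); 6^2 ≡ 36 (mod 41); 6^4 ≡ 25 (mod 41); 6^8 ≡ 10 (mod 41); 6^16 ≡ 18 (mod 41)
6^24 = 6^8 × 6^16 ≡ 16 (mod 41)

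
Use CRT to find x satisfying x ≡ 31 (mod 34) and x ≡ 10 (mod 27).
847

Using Chinese Remainder Theorem:
M = 34 × 27 = 918
M1 = 27, M2 = 34
y1 = 27^(-1) mod 34 = 29
y2 = 34^(-1) mod 27 = 4
x = (31×27×29 + 10×34×4) mod 918 = 847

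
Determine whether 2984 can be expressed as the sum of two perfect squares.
22² + 50² (a=22, b=50)

Factorization: 2984 = 2^3 × 373
By Fermat: n is sum of two squares iff every prime p ≡ 3 (mod 4) appears to even power.
All primes ≡ 3 (mod 4) appear to even power.
Search a = 0, 1, 2, … for 2984 - a² a perfect square: first hit at a = 22: 2984 - 484 = 2500 = 50².
2984 = 22² + 50² = 484 + 2500 ✓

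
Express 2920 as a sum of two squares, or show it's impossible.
2² + 54² (a=2, b=54)

Factorization: 2920 = 2^3 × 5 × 73
By Fermat: n is sum of two squares iff every prime p ≡ 3 (mod 4) appears to even power.
All primes ≡ 3 (mod 4) appear to even power.
Search a = 0, 1, 2, … for 2920 - a² a perfect square: first hit at a = 2: 2920 - 4 = 2916 = 54².
2920 = 2² + 54² = 4 + 2916 ✓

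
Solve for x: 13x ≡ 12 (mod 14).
x ≡ 2 (mod 14)

gcd(13, 14) = 1, which divides 12, so solutions exist.
Find 13^(-1) mod 14 by the extended Euclidean algorithm:
14 = 1 × 13 + 1  ⟹  1 = (1)·14 + (-1)·13
So (-1)·13 ≡ 1 (mod 14), i.e. 13^(-1) ≡ -1 ≡ 13 (mod 14).
x ≡ 13 × 12 = 156 ≡ 2 (mod 14).
Check: 13 × 2 = 26 ≡ 12 (mod 14).
Unique solution: x ≡ 2 (mod 14)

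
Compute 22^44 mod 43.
11

Repeated squaring. Binary of 44 = 101100.
22^1 ≡ 22 (mod 43); 22^2 ≡ 11 (mod 43); 22^4 ≡ 35 (mod 43); 22^8 ≡ 21 (mod 43); 22^16 ≡ 11 (mod 43); 22^32 ≡ 35 (mod 43)
22^44 = 22^4 × 22^8 × 22^32 ≡ 11 (mod 43)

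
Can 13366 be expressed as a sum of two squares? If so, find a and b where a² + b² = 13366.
Not possible

Factorization: 13366 = 2 × 41 × 163
By Fermat: n is sum of two squares iff every prime p ≡ 3 (mod 4) appears to even power.
Prime(s) ≡ 3 (mod 4) with odd exponent: [(163, 1)]
Therefore 13366 cannot be expressed as a² + b².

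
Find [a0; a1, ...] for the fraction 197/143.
[1; 2, 1, 1, 1, 5, 3]

Euclidean algorithm steps:
197 = 1 × 143 + 54
143 = 2 × 54 + 35
54 = 1 × 35 + 19
35 = 1 × 19 + 16
19 = 1 × 16 + 3
16 = 5 × 3 + 1
3 = 3 × 1 + 0
Continued fraction: [1; 2, 1, 1, 1, 5, 3]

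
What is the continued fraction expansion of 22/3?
[7; 3]

Euclidean algorithm steps:
22 = 7 × 3 + 1
3 = 3 × 1 + 0
Continued fraction: [7; 3]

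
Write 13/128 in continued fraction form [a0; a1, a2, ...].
[0; 9, 1, 5, 2]

Euclidean algorithm steps:
13 = 0 × 128 + 13
128 = 9 × 13 + 11
13 = 1 × 11 + 2
11 = 5 × 2 + 1
2 = 2 × 1 + 0
Continued fraction: [0; 9, 1, 5, 2]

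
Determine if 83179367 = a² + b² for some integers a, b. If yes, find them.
Not possible

Factorization: 83179367 = 37 × 131^3
By Fermat: n is sum of two squares iff every prime p ≡ 3 (mod 4) appears to even power.
Prime(s) ≡ 3 (mod 4) with odd exponent: [(131, 3)]
Therefore 83179367 cannot be expressed as a² + b².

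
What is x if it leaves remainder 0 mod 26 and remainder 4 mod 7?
130

Using Chinese Remainder Theorem:
M = 26 × 7 = 182
M1 = 7, M2 = 26
y1 = 7^(-1) mod 26 = 15
y2 = 26^(-1) mod 7 = 3
x = (0×7×15 + 4×26×3) mod 182 = 130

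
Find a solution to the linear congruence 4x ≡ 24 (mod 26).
x ≡ 6 (mod 13)

gcd(4, 26) = 2, which divides 24, so solutions exist.
Divide through by 2: 2x ≡ 12 (mod 13).
Find 2^(-1) mod 13 by the extended Euclidean algorithm:
13 = 6 × 2 + 1  ⟹  1 = (1)·13 + (-6)·2
So (-6)·2 ≡ 1 (mod 13), i.e. 2^(-1) ≡ -6 ≡ 7 (mod 13).
x ≡ 7 × 12 = 84 ≡ 6 (mod 13).
Check: 4 × 6 = 24 ≡ 24 (mod 26).
x ≡ 6 (mod 13), giving 2 solutions mod 26.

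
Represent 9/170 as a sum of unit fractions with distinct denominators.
1/19 + 1/3230

Greedy algorithm:
9/170: ceiling(170/9) = 19, use 1/19
1/3230: ceiling(3230/1) = 3230, use 1/3230
Result: 9/170 = 1/19 + 1/3230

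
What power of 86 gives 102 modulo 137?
3

Baby-step giant-step with step n = ⌈√137⌉ = 12.
Baby steps 86^j mod 137 (j:value) for j=0..11: 0:1, 1:86, 2:135, 3:102, 4:4, 5:70, 6:129, 7:134, 8:16, 9:6, 10:105, 11:125.
h = 102 is already in the table at j=3, so x = 3.
Check: 86^3 ≡ 102 (mod 137).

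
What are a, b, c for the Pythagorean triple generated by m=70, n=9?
(4819, 1260, 4981)

Euclid's formula: a = m² - n², b = 2mn, c = m² + n²
m = 70, n = 9
a = 70² - 9² = 4900 - 81 = 4819
b = 2 × 70 × 9 = 1260
c = 70² + 9² = 4900 + 81 = 4981
Verification: 4819² + 1260² = 23222761 + 1587600 = 24810361 = 4981² ✓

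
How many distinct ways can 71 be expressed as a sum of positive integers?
4697205

p(n) counts ways to write n as a sum of positive integers (order ignored).
Euler's pentagonal recurrence: p(k) = p(k-1) + p(k-2) - p(k-5) - p(k-7) + p(k-12) + p(k-15) - ... (offsets j(3j∓1)/2, signs ++--, p(0)=1, p(<0)=0).
DP table for k = 0..70: p(0)=1, p(1)=1, p(2)=2, p(3)=3, p(4)=5, p(5)=7, p(6)=11, p(7)=15, p(8)=22, p(9)=30, p(10)=42, p(11)=56, p(12)=77, p(13)=101, p(14)=135, p(15)=176, p(16)=231, p(17)=297, p(18)=385, p(19)=490, p(20)=627, p(21)=792, p(22)=1002, p(23)=1255, p(24)=1575, p(25)=1958, p(26)=2436, p(27)=3010, p(28)=3718, p(29)=4565, p(30)=5604, p(31)=6842, p(32)=8349, p(33)=10143, p(34)=12310, p(35)=14883, p(36)=17977, p(37)=21637, p(38)=26015, p(39)=31185, p(40)=37338, p(41)=44583, p(42)=53174, p(43)=63261, p(44)=75175, p(45)=89134, p(46)=105558, p(47)=124754, p(48)=147273, p(49)=173525, p(50)=204226, p(51)=239943, p(52)=281589, p(53)=329931, p(54)=386155, p(55)=451276, p(56)=526823, p(57)=614154, p(58)=715220, p(59)=831820, p(60)=966467, p(61)=1121505, p(62)=1300156, p(63)=1505499, p(64)=1741630, p(65)=2012558, p(66)=2323520, p(67)=2679689, p(68)=3087735, p(69)=3554345, p(70)=4087968.
Final step: p(71) = p(70) + p(69) - p(66) - p(64) + p(59) + p(56) - p(49) - p(45) + p(36) + p(31) - p(20) - p(14) + p(1)
= 4087968 + 3554345 - 2323520 - 1741630 + 831820 + 526823 - 173525 - 89134 + 17977 + 6842 - 627 - 135 + 1
= 4697205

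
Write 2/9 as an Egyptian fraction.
1/5 + 1/45

Greedy algorithm:
2/9: ceiling(9/2) = 5, use 1/5
1/45: ceiling(45/1) = 45, use 1/45
Result: 2/9 = 1/5 + 1/45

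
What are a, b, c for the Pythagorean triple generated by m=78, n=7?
(6035, 1092, 6133)

Euclid's formula: a = m² - n², b = 2mn, c = m² + n²
m = 78, n = 7
a = 78² - 7² = 6084 - 49 = 6035
b = 2 × 78 × 7 = 1092
c = 78² + 7² = 6084 + 49 = 6133
Verification: 6035² + 1092² = 36421225 + 1192464 = 37613689 = 6133² ✓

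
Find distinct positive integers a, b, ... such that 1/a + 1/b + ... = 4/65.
1/17 + 1/369 + 1/203873 + 1/83128196385

Greedy algorithm:
4/65: ceiling(65/4) = 17, use 1/17
3/1105: ceiling(1105/3) = 369, use 1/369
2/407745: ceiling(407745/2) = 203873, use 1/203873
1/83128196385: ceiling(83128196385/1) = 83128196385, use 1/83128196385
Result: 4/65 = 1/17 + 1/369 + 1/203873 + 1/83128196385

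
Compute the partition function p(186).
1171432692373

p(n) counts ways to write n as a sum of positive integers (order ignored).
Euler's pentagonal recurrence: p(k) = p(k-1) + p(k-2) - p(k-5) - p(k-7) + p(k-12) + p(k-15) - ... (offsets j(3j∓1)/2, signs ++--, p(0)=1, p(<0)=0).
DP table for k = 0..185: p(0)=1, p(1)=1, p(2)=2, p(3)=3, p(4)=5, p(5)=7, p(6)=11, p(7)=15, p(8)=22, p(9)=30, p(10)=42, p(11)=56, p(12)=77, p(13)=101, p(14)=135, p(15)=176, p(16)=231, p(17)=297, p(18)=385, p(19)=490, p(20)=627, p(21)=792, p(22)=1002, p(23)=1255, p(24)=1575, p(25)=1958, p(26)=2436, p(27)=3010, p(28)=3718, p(29)=4565, p(30)=5604, p(31)=6842, p(32)=8349, p(33)=10143, p(34)=12310, p(35)=14883, p(36)=17977, p(37)=21637, p(38)=26015, p(39)=31185, p(40)=37338, p(41)=44583, p(42)=53174, p(43)=63261, p(44)=75175, p(45)=89134, p(46)=105558, p(47)=124754, p(48)=147273, p(49)=173525, p(50)=204226, p(51)=239943, p(52)=281589, p(53)=329931, p(54)=386155, p(55)=451276, p(56)=526823, p(57)=614154, p(58)=715220, p(59)=831820, p(60)=966467, p(61)=1121505, p(62)=1300156, p(63)=1505499, p(64)=1741630, p(65)=2012558, p(66)=2323520, p(67)=2679689, p(68)=3087735, p(69)=3554345, p(70)=4087968, p(71)=4697205, p(72)=5392783, p(73)=6185689, p(74)=7089500, p(75)=8118264, p(76)=9289091, p(77)=10619863, p(78)=12132164, p(79)=13848650, p(80)=15796476, p(81)=18004327, p(82)=20506255, p(83)=23338469, p(84)=26543660, p(85)=30167357, p(86)=34262962, p(87)=38887673, p(88)=44108109, p(89)=49995925, p(90)=56634173, p(91)=64112359, p(92)=72533807, p(93)=82010177, p(94)=92669720, p(95)=104651419, p(96)=118114304, p(97)=133230930, p(98)=150198136, p(99)=169229875, p(100)=190569292, p(101)=214481126, p(102)=241265379, p(103)=271248950, p(104)=304801365, p(105)=342325709, p(106)=384276336, p(107)=431149389, p(108)=483502844, p(109)=541946240, p(110)=607163746, p(111)=679903203, p(112)=761002156, p(113)=851376628, p(114)=952050665, p(115)=1064144451, p(116)=1188908248, p(117)=1327710076, p(118)=1482074143, p(119)=1653668665, p(120)=1844349560, p(121)=2056148051, p(122)=2291320912, p(123)=2552338241, p(124)=2841940500, p(125)=3163127352, p(126)=3519222692, p(127)=3913864295, p(128)=4351078600, p(129)=4835271870, p(130)=5371315400, p(131)=5964539504, p(132)=6620830889, p(133)=7346629512, p(134)=8149040695, p(135)=9035836076, p(136)=10015581680, p(137)=11097645016, p(138)=12292341831, p(139)=13610949895, p(140)=15065878135, p(141)=16670689208, p(142)=18440293320, p(143)=20390982757, p(144)=22540654445, p(145)=24908858009, p(146)=27517052599, p(147)=30388671978, p(148)=33549419497, p(149)=37027355200, p(150)=40853235313, p(151)=45060624582, p(152)=49686288421, p(153)=54770336324, p(154)=60356673280, p(155)=66493182097, p(156)=73232243759, p(157)=80630964769, p(158)=88751778802, p(159)=97662728555, p(160)=107438159466, p(161)=118159068427, p(162)=129913904637, p(163)=142798995930, p(164)=156919475295, p(165)=172389800255, p(166)=189334822579, p(167)=207890420102, p(168)=228204732751, p(169)=250438925115, p(170)=274768617130, p(171)=301384802048, p(172)=330495499613, p(173)=362326859895, p(174)=397125074750, p(175)=435157697830, p(176)=476715857290, p(177)=522115831195, p(178)=571701605655, p(179)=625846753120, p(180)=684957390936, p(181)=749474411781, p(182)=819876908323, p(183)=896684817527, p(184)=980462880430, p(185)=1071823774337.
Final step: p(186) = p(185) + p(184) - p(181) - p(179) + p(174) + p(171) - p(164) - p(160) + p(151) + p(146) - p(135) - p(129) + p(116) + p(109) - p(94) - p(86) + p(69) + p(60) - p(41) - p(31) + p(10)
= 1071823774337 + 980462880430 - 749474411781 - 625846753120 + 397125074750 + 301384802048 - 156919475295 - 107438159466 + 45060624582 + 27517052599 - 9035836076 - 4835271870 + 1188908248 + 541946240 - 92669720 - 34262962 + 3554345 + 966467 - 44583 - 6842 + 42
= 1171432692373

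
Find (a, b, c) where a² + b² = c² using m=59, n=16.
(3225, 1888, 3737)

Euclid's formula: a = m² - n², b = 2mn, c = m² + n²
m = 59, n = 16
a = 59² - 16² = 3481 - 256 = 3225
b = 2 × 59 × 16 = 1888
c = 59² + 16² = 3481 + 256 = 3737
Verification: 3225² + 1888² = 10400625 + 3564544 = 13965169 = 3737² ✓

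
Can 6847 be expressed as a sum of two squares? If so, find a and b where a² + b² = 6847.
Not possible

Factorization: 6847 = 41 × 167
By Fermat: n is sum of two squares iff every prime p ≡ 3 (mod 4) appears to even power.
Prime(s) ≡ 3 (mod 4) with odd exponent: [(167, 1)]
Therefore 6847 cannot be expressed as a² + b².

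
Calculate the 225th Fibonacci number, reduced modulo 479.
452

Matrix identity: Q^n = [[F_(n+1), F_n], [F_n, F_(n-1)]] with Q = [[1,1],[1,0]].
n = 225 = 11100001₂. Square-and-multiply, entries mod 479:
Q^1 = [[1,1],[1,0]]
Q^3 = (Q^1)²·Q = [[3,2],[2,1]]
Q^7 = (Q^3)²·Q = [[21,13],[13,8]]
Q^14 = (Q^7)² = [[131,377],[377,233]]
Q^28 = (Q^14)² = [[262,234],[234,28]]
Q^56 = (Q^28)² = [[297,321],[321,455]]
Q^112 = (Q^56)² = [[129,455],[455,153]]
Q^225 = (Q^112)²·Q = [[390,452],[452,417]]
F_225 mod 479 = Q^225[0][1] = 452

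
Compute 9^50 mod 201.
198

Repeated squaring. Binary of 50 = 110010.
9^1 ≡ 9 (mod 201); 9^2 ≡ 81 (mod 201); 9^4 ≡ 129 (mod 201); 9^8 ≡ 159 (mod 201); 9^16 ≡ 156 (mod 201); 9^32 ≡ 15 (mod 201)
9^50 = 9^2 × 9^16 × 9^32 ≡ 198 (mod 201)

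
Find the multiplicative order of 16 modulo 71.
35

71 is prime, so ord(16) divides φ(71) = 70.
Divisors of 70: 1, 2, 5, 7, 10, 14, 35, 70.
Repeated squaring: 16^1 ≡ 16, 16^2 ≡ 43, 16^4 ≡ 3, 16^8 ≡ 9, 16^16 ≡ 10, 16^32 ≡ 29, 16^64 ≡ 60 (mod 71).
Test 16^d mod 71 for each divisor d in increasing order:
16^1 ≡ 16
16^2 ≡ 43
16^5 = 16^4·16^1 ≡ 48
16^7 = 16^4·16^2·16^1 ≡ 5
16^10 = 16^8·16^2 ≡ 32
16^14 = 16^8·16^4·16^2 ≡ 25
16^35 = 16^32·16^2·16^1 ≡ 1  ← first divisor giving 1
The order is 35.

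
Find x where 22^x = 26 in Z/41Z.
13

Baby-step giant-step with step n = ⌈√41⌉ = 7.
Baby steps 22^j mod 41 (j:value) for j=0..6: 0:1, 1:22, 2:33, 3:29, 4:23, 5:14, 6:21.
Giant-step multiplier: 22^(-7) ≡ 22^(40-7) = 22^33 ≡ 15 (mod 41).
Giant steps γ_i = 26·15^i mod 41: γ_0=26, γ_1=21 (in table at j=6).
x = i·n + j = 1·7 + 6 = 13.
Check: 22^13 ≡ 26 (mod 41).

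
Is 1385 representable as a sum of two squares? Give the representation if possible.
4² + 37² (a=4, b=37)

Factorization: 1385 = 5 × 277
By Fermat: n is sum of two squares iff every prime p ≡ 3 (mod 4) appears to even power.
All primes ≡ 3 (mod 4) appear to even power.
Search a = 0, 1, 2, … for 1385 - a² a perfect square: first hit at a = 4: 1385 - 16 = 1369 = 37².
1385 = 4² + 37² = 16 + 1369 ✓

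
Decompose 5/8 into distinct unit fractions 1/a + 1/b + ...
1/2 + 1/8

Greedy algorithm:
5/8: ceiling(8/5) = 2, use 1/2
1/8: ceiling(8/1) = 8, use 1/8
Result: 5/8 = 1/2 + 1/8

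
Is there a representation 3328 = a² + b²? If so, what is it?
32² + 48² (a=32, b=48)

Factorization: 3328 = 2^8 × 13
By Fermat: n is sum of two squares iff every prime p ≡ 3 (mod 4) appears to even power.
All primes ≡ 3 (mod 4) appear to even power.
Search a = 0, 1, 2, … for 3328 - a² a perfect square: first hit at a = 32: 3328 - 1024 = 2304 = 48².
3328 = 32² + 48² = 1024 + 2304 ✓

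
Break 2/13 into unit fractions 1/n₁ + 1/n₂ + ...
1/7 + 1/91

Greedy algorithm:
2/13: ceiling(13/2) = 7, use 1/7
1/91: ceiling(91/1) = 91, use 1/91
Result: 2/13 = 1/7 + 1/91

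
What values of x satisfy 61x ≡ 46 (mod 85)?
x ≡ 76 (mod 85)

gcd(61, 85) = 1, which divides 46, so solutions exist.
Find 61^(-1) mod 85 by the extended Euclidean algorithm:
85 = 1 × 61 + 24  ⟹  24 = (1)·85 + (-1)·61
61 = 2 × 24 + 13  ⟹  13 = (-2)·85 + (3)·61
24 = 1 × 13 + 11  ⟹  11 = (3)·85 + (-4)·61
13 = 1 × 11 + 2  ⟹  2 = (-5)·85 + (7)·61
11 = 5 × 2 + 1  ⟹  1 = (28)·85 + (-39)·61
So (-39)·61 ≡ 1 (mod 85), i.e. 61^(-1) ≡ -39 ≡ 46 (mod 85).
x ≡ 46 × 46 = 2116 ≡ 76 (mod 85).
Check: 61 × 76 = 4636 ≡ 46 (mod 85).
Unique solution: x ≡ 76 (mod 85)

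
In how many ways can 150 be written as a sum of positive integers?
40853235313

p(n) counts ways to write n as a sum of positive integers (order ignored).
Euler's pentagonal recurrence: p(k) = p(k-1) + p(k-2) - p(k-5) - p(k-7) + p(k-12) + p(k-15) - ... (offsets j(3j∓1)/2, signs ++--, p(0)=1, p(<0)=0).
DP table for k = 0..149: p(0)=1, p(1)=1, p(2)=2, p(3)=3, p(4)=5, p(5)=7, p(6)=11, p(7)=15, p(8)=22, p(9)=30, p(10)=42, p(11)=56, p(12)=77, p(13)=101, p(14)=135, p(15)=176, p(16)=231, p(17)=297, p(18)=385, p(19)=490, p(20)=627, p(21)=792, p(22)=1002, p(23)=1255, p(24)=1575, p(25)=1958, p(26)=2436, p(27)=3010, p(28)=3718, p(29)=4565, p(30)=5604, p(31)=6842, p(32)=8349, p(33)=10143, p(34)=12310, p(35)=14883, p(36)=17977, p(37)=21637, p(38)=26015, p(39)=31185, p(40)=37338, p(41)=44583, p(42)=53174, p(43)=63261, p(44)=75175, p(45)=89134, p(46)=105558, p(47)=124754, p(48)=147273, p(49)=173525, p(50)=204226, p(51)=239943, p(52)=281589, p(53)=329931, p(54)=386155, p(55)=451276, p(56)=526823, p(57)=614154, p(58)=715220, p(59)=831820, p(60)=966467, p(61)=1121505, p(62)=1300156, p(63)=1505499, p(64)=1741630, p(65)=2012558, p(66)=2323520, p(67)=2679689, p(68)=3087735, p(69)=3554345, p(70)=4087968, p(71)=4697205, p(72)=5392783, p(73)=6185689, p(74)=7089500, p(75)=8118264, p(76)=9289091, p(77)=10619863, p(78)=12132164, p(79)=13848650, p(80)=15796476, p(81)=18004327, p(82)=20506255, p(83)=23338469, p(84)=26543660, p(85)=30167357, p(86)=34262962, p(87)=38887673, p(88)=44108109, p(89)=49995925, p(90)=56634173, p(91)=64112359, p(92)=72533807, p(93)=82010177, p(94)=92669720, p(95)=104651419, p(96)=118114304, p(97)=133230930, p(98)=150198136, p(99)=169229875, p(100)=190569292, p(101)=214481126, p(102)=241265379, p(103)=271248950, p(104)=304801365, p(105)=342325709, p(106)=384276336, p(107)=431149389, p(108)=483502844, p(109)=541946240, p(110)=607163746, p(111)=679903203, p(112)=761002156, p(113)=851376628, p(114)=952050665, p(115)=1064144451, p(116)=1188908248, p(117)=1327710076, p(118)=1482074143, p(119)=1653668665, p(120)=1844349560, p(121)=2056148051, p(122)=2291320912, p(123)=2552338241, p(124)=2841940500, p(125)=3163127352, p(126)=3519222692, p(127)=3913864295, p(128)=4351078600, p(129)=4835271870, p(130)=5371315400, p(131)=5964539504, p(132)=6620830889, p(133)=7346629512, p(134)=8149040695, p(135)=9035836076, p(136)=10015581680, p(137)=11097645016, p(138)=12292341831, p(139)=13610949895, p(140)=15065878135, p(141)=16670689208, p(142)=18440293320, p(143)=20390982757, p(144)=22540654445, p(145)=24908858009, p(146)=27517052599, p(147)=30388671978, p(148)=33549419497, p(149)=37027355200.
Final step: p(150) = p(149) + p(148) - p(145) - p(143) + p(138) + p(135) - p(128) - p(124) + p(115) + p(110) - p(99) - p(93) + p(80) + p(73) - p(58) - p(50) + p(33) + p(24) - p(5)
= 37027355200 + 33549419497 - 24908858009 - 20390982757 + 12292341831 + 9035836076 - 4351078600 - 2841940500 + 1064144451 + 607163746 - 169229875 - 82010177 + 15796476 + 6185689 - 715220 - 204226 + 10143 + 1575 - 7
= 40853235313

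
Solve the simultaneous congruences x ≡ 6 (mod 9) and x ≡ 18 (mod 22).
150

Using Chinese Remainder Theorem:
M = 9 × 22 = 198
M1 = 22, M2 = 9
y1 = 22^(-1) mod 9 = 7
y2 = 9^(-1) mod 22 = 5
x = (6×22×7 + 18×9×5) mod 198 = 150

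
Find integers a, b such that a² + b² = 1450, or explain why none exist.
9² + 37² (a=9, b=37)

Factorization: 1450 = 2 × 5^2 × 29
By Fermat: n is sum of two squares iff every prime p ≡ 3 (mod 4) appears to even power.
All primes ≡ 3 (mod 4) appear to even power.
Search a = 0, 1, 2, … for 1450 - a² a perfect square: first hit at a = 9: 1450 - 81 = 1369 = 37².
1450 = 9² + 37² = 81 + 1369 ✓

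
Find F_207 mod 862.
236

Matrix identity: Q^n = [[F_(n+1), F_n], [F_n, F_(n-1)]] with Q = [[1,1],[1,0]].
n = 207 = 11001111₂. Square-and-multiply, entries mod 862:
Q^1 = [[1,1],[1,0]]
Q^3 = (Q^1)²·Q = [[3,2],[2,1]]
Q^6 = (Q^3)² = [[13,8],[8,5]]
Q^12 = (Q^6)² = [[233,144],[144,89]]
Q^25 = (Q^12)²·Q = [[713,31],[31,682]]
Q^51 = (Q^25)²·Q = [[33,750],[750,145]]
Q^103 = (Q^51)²·Q = [[593,703],[703,752]]
Q^207 = (Q^103)²·Q = [[157,236],[236,783]]
F_207 mod 862 = Q^207[0][1] = 236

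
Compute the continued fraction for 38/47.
[0; 1, 4, 4, 2]

Euclidean algorithm steps:
38 = 0 × 47 + 38
47 = 1 × 38 + 9
38 = 4 × 9 + 2
9 = 4 × 2 + 1
2 = 2 × 1 + 0
Continued fraction: [0; 1, 4, 4, 2]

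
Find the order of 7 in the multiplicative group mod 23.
22

23 is prime, so ord(7) divides φ(23) = 22.
Divisors of 22: 1, 2, 11, 22.
Repeated squaring: 7^1 ≡ 7, 7^2 ≡ 3, 7^4 ≡ 9, 7^8 ≡ 12, 7^16 ≡ 6 (mod 23).
Test 7^d mod 23 for each divisor d in increasing order:
7^1 ≡ 7
7^2 ≡ 3
7^11 = 7^8·7^2·7^1 ≡ 22
7^22 = 7^16·7^4·7^2 ≡ 1  ← first divisor giving 1
The order is 22.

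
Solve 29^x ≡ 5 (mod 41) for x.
26

Baby-step giant-step with step n = ⌈√41⌉ = 7.
Baby steps 29^j mod 41 (j:value) for j=0..6: 0:1, 1:29, 2:21, 3:35, 4:31, 5:38, 6:36.
Giant-step multiplier: 29^(-7) ≡ 29^(40-7) = 29^33 ≡ 13 (mod 41).
Giant steps γ_i = 5·13^i mod 41: γ_0=5, γ_1=24, γ_2=25, γ_3=38 (in table at j=5).
x = i·n + j = 3·7 + 5 = 26.
Check: 29^26 ≡ 5 (mod 41).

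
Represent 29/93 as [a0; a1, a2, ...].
[0; 3, 4, 1, 5]

Euclidean algorithm steps:
29 = 0 × 93 + 29
93 = 3 × 29 + 6
29 = 4 × 6 + 5
6 = 1 × 5 + 1
5 = 5 × 1 + 0
Continued fraction: [0; 3, 4, 1, 5]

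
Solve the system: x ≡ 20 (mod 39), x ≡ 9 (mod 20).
449

Using Chinese Remainder Theorem:
M = 39 × 20 = 780
M1 = 20, M2 = 39
y1 = 20^(-1) mod 39 = 2
y2 = 39^(-1) mod 20 = 19
x = (20×20×2 + 9×39×19) mod 780 = 449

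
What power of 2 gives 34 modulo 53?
11

Baby-step giant-step with step n = ⌈√53⌉ = 8.
Baby steps 2^j mod 53 (j:value) for j=0..7: 0:1, 1:2, 2:4, 3:8, 4:16, 5:32, 6:11, 7:22.
Giant-step multiplier: 2^(-8) ≡ 2^(52-8) = 2^44 ≡ 47 (mod 53).
Giant steps γ_i = 34·47^i mod 53: γ_0=34, γ_1=8 (in table at j=3).
x = i·n + j = 1·8 + 3 = 11.
Check: 2^11 ≡ 34 (mod 53).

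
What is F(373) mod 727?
673

Matrix identity: Q^n = [[F_(n+1), F_n], [F_n, F_(n-1)]] with Q = [[1,1],[1,0]].
n = 373 = 101110101₂. Square-and-multiply, entries mod 727:
Q^1 = [[1,1],[1,0]]
Q^2 = (Q^1)² = [[2,1],[1,1]]
Q^5 = (Q^2)²·Q = [[8,5],[5,3]]
Q^11 = (Q^5)²·Q = [[144,89],[89,55]]
Q^23 = (Q^11)²·Q = [[567,304],[304,263]]
Q^46 = (Q^23)² = [[242,51],[51,191]]
Q^93 = (Q^46)²·Q = [[370,97],[97,273]]
Q^186 = (Q^93)² = [[182,576],[576,333]]
Q^373 = (Q^186)²·Q = [[697,673],[673,24]]
F_373 mod 727 = Q^373[0][1] = 673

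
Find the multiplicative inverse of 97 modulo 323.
10

gcd(97, 323) = 1, so the inverse exists.
Extended Euclidean algorithm on (323, 97):
323 = 3 × 97 + 32  ⟹  32 = (1)·323 + (-3)·97
97 = 3 × 32 + 1  ⟹  1 = (-3)·323 + (10)·97
So (10)·97 ≡ 1 (mod 323), i.e. 97^(-1) ≡ 10 (mod 323).
Check: 97 × 10 = 970 ≡ 1 (mod 323)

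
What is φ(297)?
180

297 = 3^3 × 11
φ(n) = n × ∏(1 - 1/p) for each prime p dividing n
φ(297) = 297 × (1 - 1/3) × (1 - 1/11) = 180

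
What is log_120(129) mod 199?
167

Baby-step giant-step with step n = ⌈√199⌉ = 15.
Baby steps 120^j mod 199 (j:value) for j=0..14: 0:1, 1:120, 2:72, 3:83, 4:10, 5:6, 6:123, 7:34, 8:100, 9:60, 10:36, 11:141, 12:5, 13:3, 14:161.
Giant-step multiplier: 120^(-15) ≡ 120^(198-15) = 120^183 ≡ 82 (mod 199).
Giant steps γ_i = 129·82^i mod 199: γ_0=129, γ_1=31, γ_2=154, γ_3=91, γ_4=99, γ_5=158, γ_6=21, γ_7=130, γ_8=113, γ_9=112, γ_10=30, γ_11=72 (in table at j=2).
x = i·n + j = 11·15 + 2 = 167.
Check: 120^167 ≡ 129 (mod 199).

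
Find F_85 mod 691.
540

Matrix identity: Q^n = [[F_(n+1), F_n], [F_n, F_(n-1)]] with Q = [[1,1],[1,0]].
n = 85 = 1010101₂. Square-and-multiply, entries mod 691:
Q^1 = [[1,1],[1,0]]
Q^2 = (Q^1)² = [[2,1],[1,1]]
Q^5 = (Q^2)²·Q = [[8,5],[5,3]]
Q^10 = (Q^5)² = [[89,55],[55,34]]
Q^21 = (Q^10)²·Q = [[436,581],[581,546]]
Q^42 = (Q^21)² = [[424,467],[467,648]]
Q^85 = (Q^42)²·Q = [[189,540],[540,340]]
F_85 mod 691 = Q^85[0][1] = 540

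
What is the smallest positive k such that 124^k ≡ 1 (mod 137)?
136

137 is prime, so ord(124) divides φ(137) = 136.
Divisors of 136: 1, 2, 4, 8, 17, 34, 68, 136.
Repeated squaring: 124^1 ≡ 124, 124^2 ≡ 32, 124^4 ≡ 65, 124^8 ≡ 115, 124^16 ≡ 73, 124^32 ≡ 123, 124^64 ≡ 59, 124^128 ≡ 56 (mod 137).
Test 124^d mod 137 for each divisor d in increasing order:
124^1 ≡ 124
124^2 ≡ 32
124^4 ≡ 65
124^8 ≡ 115
124^17 = 124^16·124^1 ≡ 10
124^34 = 124^32·124^2 ≡ 100
124^68 = 124^64·124^4 ≡ 136
124^136 = 124^128·124^8 ≡ 1  ← first divisor giving 1
The order is 136.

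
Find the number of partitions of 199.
3646072432125

p(n) counts ways to write n as a sum of positive integers (order ignored).
Euler's pentagonal recurrence: p(k) = p(k-1) + p(k-2) - p(k-5) - p(k-7) + p(k-12) + p(k-15) - ... (offsets j(3j∓1)/2, signs ++--, p(0)=1, p(<0)=0).
DP table for k = 0..198: p(0)=1, p(1)=1, p(2)=2, p(3)=3, p(4)=5, p(5)=7, p(6)=11, p(7)=15, p(8)=22, p(9)=30, p(10)=42, p(11)=56, p(12)=77, p(13)=101, p(14)=135, p(15)=176, p(16)=231, p(17)=297, p(18)=385, p(19)=490, p(20)=627, p(21)=792, p(22)=1002, p(23)=1255, p(24)=1575, p(25)=1958, p(26)=2436, p(27)=3010, p(28)=3718, p(29)=4565, p(30)=5604, p(31)=6842, p(32)=8349, p(33)=10143, p(34)=12310, p(35)=14883, p(36)=17977, p(37)=21637, p(38)=26015, p(39)=31185, p(40)=37338, p(41)=44583, p(42)=53174, p(43)=63261, p(44)=75175, p(45)=89134, p(46)=105558, p(47)=124754, p(48)=147273, p(49)=173525, p(50)=204226, p(51)=239943, p(52)=281589, p(53)=329931, p(54)=386155, p(55)=451276, p(56)=526823, p(57)=614154, p(58)=715220, p(59)=831820, p(60)=966467, p(61)=1121505, p(62)=1300156, p(63)=1505499, p(64)=1741630, p(65)=2012558, p(66)=2323520, p(67)=2679689, p(68)=3087735, p(69)=3554345, p(70)=4087968, p(71)=4697205, p(72)=5392783, p(73)=6185689, p(74)=7089500, p(75)=8118264, p(76)=9289091, p(77)=10619863, p(78)=12132164, p(79)=13848650, p(80)=15796476, p(81)=18004327, p(82)=20506255, p(83)=23338469, p(84)=26543660, p(85)=30167357, p(86)=34262962, p(87)=38887673, p(88)=44108109, p(89)=49995925, p(90)=56634173, p(91)=64112359, p(92)=72533807, p(93)=82010177, p(94)=92669720, p(95)=104651419, p(96)=118114304, p(97)=133230930, p(98)=150198136, p(99)=169229875, p(100)=190569292, p(101)=214481126, p(102)=241265379, p(103)=271248950, p(104)=304801365, p(105)=342325709, p(106)=384276336, p(107)=431149389, p(108)=483502844, p(109)=541946240, p(110)=607163746, p(111)=679903203, p(112)=761002156, p(113)=851376628, p(114)=952050665, p(115)=1064144451, p(116)=1188908248, p(117)=1327710076, p(118)=1482074143, p(119)=1653668665, p(120)=1844349560, p(121)=2056148051, p(122)=2291320912, p(123)=2552338241, p(124)=2841940500, p(125)=3163127352, p(126)=3519222692, p(127)=3913864295, p(128)=4351078600, p(129)=4835271870, p(130)=5371315400, p(131)=5964539504, p(132)=6620830889, p(133)=7346629512, p(134)=8149040695, p(135)=9035836076, p(136)=10015581680, p(137)=11097645016, p(138)=12292341831, p(139)=13610949895, p(140)=15065878135, p(141)=16670689208, p(142)=18440293320, p(143)=20390982757, p(144)=22540654445, p(145)=24908858009, p(146)=27517052599, p(147)=30388671978, p(148)=33549419497, p(149)=37027355200, p(150)=40853235313, p(151)=45060624582, p(152)=49686288421, p(153)=54770336324, p(154)=60356673280, p(155)=66493182097, p(156)=73232243759, p(157)=80630964769, p(158)=88751778802, p(159)=97662728555, p(160)=107438159466, p(161)=118159068427, p(162)=129913904637, p(163)=142798995930, p(164)=156919475295, p(165)=172389800255, p(166)=189334822579, p(167)=207890420102, p(168)=228204732751, p(169)=250438925115, p(170)=274768617130, p(171)=301384802048, p(172)=330495499613, p(173)=362326859895, p(174)=397125074750, p(175)=435157697830, p(176)=476715857290, p(177)=522115831195, p(178)=571701605655, p(179)=625846753120, p(180)=684957390936, p(181)=749474411781, p(182)=819876908323, p(183)=896684817527, p(184)=980462880430, p(185)=1071823774337, p(186)=1171432692373, p(187)=1280011042268, p(188)=1398341745571, p(189)=1527273599625, p(190)=1667727404093, p(191)=1820701100652, p(192)=1987276856363, p(193)=2168627105469, p(194)=2366022741845, p(195)=2580840212973, p(196)=2814570987591, p(197)=3068829878530, p(198)=3345365983698.
Final step: p(199) = p(198) + p(197) - p(194) - p(192) + p(187) + p(184) - p(177) - p(173) + p(164) + p(159) - p(148) - p(142) + p(129) + p(122) - p(107) - p(99) + p(82) + p(73) - p(54) - p(44) + p(23) + p(12)
= 3345365983698 + 3068829878530 - 2366022741845 - 1987276856363 + 1280011042268 + 980462880430 - 522115831195 - 362326859895 + 156919475295 + 97662728555 - 33549419497 - 18440293320 + 4835271870 + 2291320912 - 431149389 - 169229875 + 20506255 + 6185689 - 386155 - 75175 + 1255 + 77
= 3646072432125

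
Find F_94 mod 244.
119

Matrix identity: Q^n = [[F_(n+1), F_n], [F_n, F_(n-1)]] with Q = [[1,1],[1,0]].
n = 94 = 1011110₂. Square-and-multiply, entries mod 244:
Q^1 = [[1,1],[1,0]]
Q^2 = (Q^1)² = [[2,1],[1,1]]
Q^5 = (Q^2)²·Q = [[8,5],[5,3]]
Q^11 = (Q^5)²·Q = [[144,89],[89,55]]
Q^23 = (Q^11)²·Q = [[8,109],[109,143]]
Q^47 = (Q^23)²·Q = [[100,233],[233,111]]
Q^94 = (Q^47)² = [[117,119],[119,242]]
F_94 mod 244 = Q^94[0][1] = 119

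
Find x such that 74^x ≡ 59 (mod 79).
59

Baby-step giant-step with step n = ⌈√79⌉ = 9.
Baby steps 74^j mod 79 (j:value) for j=0..8: 0:1, 1:74, 2:25, 3:33, 4:72, 5:35, 6:62, 7:6, 8:49.
Giant-step multiplier: 74^(-9) ≡ 74^(78-9) = 74^69 ≡ 69 (mod 79).
Giant steps γ_i = 59·69^i mod 79: γ_0=59, γ_1=42, γ_2=54, γ_3=13, γ_4=28, γ_5=36, γ_6=35 (in table at j=5).
x = i·n + j = 6·9 + 5 = 59.
Check: 74^59 ≡ 59 (mod 79).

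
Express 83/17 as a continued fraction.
[4; 1, 7, 2]

Euclidean algorithm steps:
83 = 4 × 17 + 15
17 = 1 × 15 + 2
15 = 7 × 2 + 1
2 = 2 × 1 + 0
Continued fraction: [4; 1, 7, 2]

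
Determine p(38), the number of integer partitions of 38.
26015

p(n) counts ways to write n as a sum of positive integers (order ignored).
Euler's pentagonal recurrence: p(k) = p(k-1) + p(k-2) - p(k-5) - p(k-7) + p(k-12) + p(k-15) - ... (offsets j(3j∓1)/2, signs ++--, p(0)=1, p(<0)=0).
DP table for k = 0..37: p(0)=1, p(1)=1, p(2)=2, p(3)=3, p(4)=5, p(5)=7, p(6)=11, p(7)=15, p(8)=22, p(9)=30, p(10)=42, p(11)=56, p(12)=77, p(13)=101, p(14)=135, p(15)=176, p(16)=231, p(17)=297, p(18)=385, p(19)=490, p(20)=627, p(21)=792, p(22)=1002, p(23)=1255, p(24)=1575, p(25)=1958, p(26)=2436, p(27)=3010, p(28)=3718, p(29)=4565, p(30)=5604, p(31)=6842, p(32)=8349, p(33)=10143, p(34)=12310, p(35)=14883, p(36)=17977, p(37)=21637.
Final step: p(38) = p(37) + p(36) - p(33) - p(31) + p(26) + p(23) - p(16) - p(12) + p(3)
= 21637 + 17977 - 10143 - 6842 + 2436 + 1255 - 231 - 77 + 3
= 26015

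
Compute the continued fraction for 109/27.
[4; 27]

Euclidean algorithm steps:
109 = 4 × 27 + 1
27 = 27 × 1 + 0
Continued fraction: [4; 27]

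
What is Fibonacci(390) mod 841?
695

Matrix identity: Q^n = [[F_(n+1), F_n], [F_n, F_(n-1)]] with Q = [[1,1],[1,0]].
n = 390 = 110000110₂. Square-and-multiply, entries mod 841:
Q^1 = [[1,1],[1,0]]
Q^3 = (Q^1)²·Q = [[3,2],[2,1]]
Q^6 = (Q^3)² = [[13,8],[8,5]]
Q^12 = (Q^6)² = [[233,144],[144,89]]
Q^24 = (Q^12)² = [[176,113],[113,63]]
Q^48 = (Q^24)² = [[13,95],[95,759]]
Q^97 = (Q^48)²·Q = [[116,784],[784,173]]
Q^195 = (Q^97)²·Q = [[232,726],[726,347]]
Q^390 = (Q^195)² = [[610,695],[695,756]]
F_390 mod 841 = Q^390[0][1] = 695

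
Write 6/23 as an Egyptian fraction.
1/4 + 1/92

Greedy algorithm:
6/23: ceiling(23/6) = 4, use 1/4
1/92: ceiling(92/1) = 92, use 1/92
Result: 6/23 = 1/4 + 1/92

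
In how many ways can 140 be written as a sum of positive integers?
15065878135

p(n) counts ways to write n as a sum of positive integers (order ignored).
Euler's pentagonal recurrence: p(k) = p(k-1) + p(k-2) - p(k-5) - p(k-7) + p(k-12) + p(k-15) - ... (offsets j(3j∓1)/2, signs ++--, p(0)=1, p(<0)=0).
DP table for k = 0..139: p(0)=1, p(1)=1, p(2)=2, p(3)=3, p(4)=5, p(5)=7, p(6)=11, p(7)=15, p(8)=22, p(9)=30, p(10)=42, p(11)=56, p(12)=77, p(13)=101, p(14)=135, p(15)=176, p(16)=231, p(17)=297, p(18)=385, p(19)=490, p(20)=627, p(21)=792, p(22)=1002, p(23)=1255, p(24)=1575, p(25)=1958, p(26)=2436, p(27)=3010, p(28)=3718, p(29)=4565, p(30)=5604, p(31)=6842, p(32)=8349, p(33)=10143, p(34)=12310, p(35)=14883, p(36)=17977, p(37)=21637, p(38)=26015, p(39)=31185, p(40)=37338, p(41)=44583, p(42)=53174, p(43)=63261, p(44)=75175, p(45)=89134, p(46)=105558, p(47)=124754, p(48)=147273, p(49)=173525, p(50)=204226, p(51)=239943, p(52)=281589, p(53)=329931, p(54)=386155, p(55)=451276, p(56)=526823, p(57)=614154, p(58)=715220, p(59)=831820, p(60)=966467, p(61)=1121505, p(62)=1300156, p(63)=1505499, p(64)=1741630, p(65)=2012558, p(66)=2323520, p(67)=2679689, p(68)=3087735, p(69)=3554345, p(70)=4087968, p(71)=4697205, p(72)=5392783, p(73)=6185689, p(74)=7089500, p(75)=8118264, p(76)=9289091, p(77)=10619863, p(78)=12132164, p(79)=13848650, p(80)=15796476, p(81)=18004327, p(82)=20506255, p(83)=23338469, p(84)=26543660, p(85)=30167357, p(86)=34262962, p(87)=38887673, p(88)=44108109, p(89)=49995925, p(90)=56634173, p(91)=64112359, p(92)=72533807, p(93)=82010177, p(94)=92669720, p(95)=104651419, p(96)=118114304, p(97)=133230930, p(98)=150198136, p(99)=169229875, p(100)=190569292, p(101)=214481126, p(102)=241265379, p(103)=271248950, p(104)=304801365, p(105)=342325709, p(106)=384276336, p(107)=431149389, p(108)=483502844, p(109)=541946240, p(110)=607163746, p(111)=679903203, p(112)=761002156, p(113)=851376628, p(114)=952050665, p(115)=1064144451, p(116)=1188908248, p(117)=1327710076, p(118)=1482074143, p(119)=1653668665, p(120)=1844349560, p(121)=2056148051, p(122)=2291320912, p(123)=2552338241, p(124)=2841940500, p(125)=3163127352, p(126)=3519222692, p(127)=3913864295, p(128)=4351078600, p(129)=4835271870, p(130)=5371315400, p(131)=5964539504, p(132)=6620830889, p(133)=7346629512, p(134)=8149040695, p(135)=9035836076, p(136)=10015581680, p(137)=11097645016, p(138)=12292341831, p(139)=13610949895.
Final step: p(140) = p(139) + p(138) - p(135) - p(133) + p(128) + p(125) - p(118) - p(114) + p(105) + p(100) - p(89) - p(83) + p(70) + p(63) - p(48) - p(40) + p(23) + p(14)
= 13610949895 + 12292341831 - 9035836076 - 7346629512 + 4351078600 + 3163127352 - 1482074143 - 952050665 + 342325709 + 190569292 - 49995925 - 23338469 + 4087968 + 1505499 - 147273 - 37338 + 1255 + 135
= 15065878135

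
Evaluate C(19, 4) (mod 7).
5

Using Lucas' theorem:
Write n=19 and k=4 in base 7:
n in base 7: [2, 5]
k in base 7: [0, 4]
C(19,4) mod 7 = ∏ C(n_i, k_i) mod 7
Digit binomials (mod 7): C(2,0) = 1; C(5,4) = 5
Product: 1 × 5 = 5 ≡ 5 (mod 7)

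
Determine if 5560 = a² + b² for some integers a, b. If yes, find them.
Not possible

Factorization: 5560 = 2^3 × 5 × 139
By Fermat: n is sum of two squares iff every prime p ≡ 3 (mod 4) appears to even power.
Prime(s) ≡ 3 (mod 4) with odd exponent: [(139, 1)]
Therefore 5560 cannot be expressed as a² + b².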